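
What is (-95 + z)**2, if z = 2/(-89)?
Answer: 71520849/7921 ≈ 9029.3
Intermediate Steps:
z = -2/89 (z = 2*(-1/89) = -2/89 ≈ -0.022472)
(-95 + z)**2 = (-95 - 2/89)**2 = (-8457/89)**2 = 71520849/7921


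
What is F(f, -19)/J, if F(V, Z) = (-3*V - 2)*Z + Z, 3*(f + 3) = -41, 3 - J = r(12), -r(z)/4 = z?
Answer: -931/51 ≈ -18.255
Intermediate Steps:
r(z) = -4*z
J = 51 (J = 3 - (-4)*12 = 3 - 1*(-48) = 3 + 48 = 51)
f = -50/3 (f = -3 + (1/3)*(-41) = -3 - 41/3 = -50/3 ≈ -16.667)
F(V, Z) = Z + Z*(-2 - 3*V) (F(V, Z) = (-2 - 3*V)*Z + Z = Z*(-2 - 3*V) + Z = Z + Z*(-2 - 3*V))
F(f, -19)/J = -1*(-19)*(1 + 3*(-50/3))/51 = -1*(-19)*(1 - 50)*(1/51) = -1*(-19)*(-49)*(1/51) = -931*1/51 = -931/51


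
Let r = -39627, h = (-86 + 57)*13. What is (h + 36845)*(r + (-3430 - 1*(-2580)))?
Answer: -1476115236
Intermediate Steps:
h = -377 (h = -29*13 = -377)
(h + 36845)*(r + (-3430 - 1*(-2580))) = (-377 + 36845)*(-39627 + (-3430 - 1*(-2580))) = 36468*(-39627 + (-3430 + 2580)) = 36468*(-39627 - 850) = 36468*(-40477) = -1476115236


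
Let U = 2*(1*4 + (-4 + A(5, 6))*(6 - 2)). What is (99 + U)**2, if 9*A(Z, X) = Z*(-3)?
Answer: 34225/9 ≈ 3802.8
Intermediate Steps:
A(Z, X) = -Z/3 (A(Z, X) = (Z*(-3))/9 = (-3*Z)/9 = -Z/3)
U = -112/3 (U = 2*(1*4 + (-4 - 1/3*5)*(6 - 2)) = 2*(4 + (-4 - 5/3)*4) = 2*(4 - 17/3*4) = 2*(4 - 68/3) = 2*(-56/3) = -112/3 ≈ -37.333)
(99 + U)**2 = (99 - 112/3)**2 = (185/3)**2 = 34225/9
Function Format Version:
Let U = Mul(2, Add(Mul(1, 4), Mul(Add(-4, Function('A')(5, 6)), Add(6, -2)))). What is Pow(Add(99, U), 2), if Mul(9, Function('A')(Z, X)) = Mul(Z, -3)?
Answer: Rational(34225, 9) ≈ 3802.8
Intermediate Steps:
Function('A')(Z, X) = Mul(Rational(-1, 3), Z) (Function('A')(Z, X) = Mul(Rational(1, 9), Mul(Z, -3)) = Mul(Rational(1, 9), Mul(-3, Z)) = Mul(Rational(-1, 3), Z))
U = Rational(-112, 3) (U = Mul(2, Add(Mul(1, 4), Mul(Add(-4, Mul(Rational(-1, 3), 5)), Add(6, -2)))) = Mul(2, Add(4, Mul(Add(-4, Rational(-5, 3)), 4))) = Mul(2, Add(4, Mul(Rational(-17, 3), 4))) = Mul(2, Add(4, Rational(-68, 3))) = Mul(2, Rational(-56, 3)) = Rational(-112, 3) ≈ -37.333)
Pow(Add(99, U), 2) = Pow(Add(99, Rational(-112, 3)), 2) = Pow(Rational(185, 3), 2) = Rational(34225, 9)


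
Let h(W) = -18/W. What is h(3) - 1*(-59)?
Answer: 53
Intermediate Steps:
h(3) - 1*(-59) = -18/3 - 1*(-59) = -18*⅓ + 59 = -6 + 59 = 53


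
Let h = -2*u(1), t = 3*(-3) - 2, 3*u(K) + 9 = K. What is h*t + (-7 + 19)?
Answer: -140/3 ≈ -46.667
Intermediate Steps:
u(K) = -3 + K/3
t = -11 (t = -9 - 2 = -11)
h = 16/3 (h = -2*(-3 + (⅓)*1) = -2*(-3 + ⅓) = -2*(-8/3) = 16/3 ≈ 5.3333)
h*t + (-7 + 19) = (16/3)*(-11) + (-7 + 19) = -176/3 + 12 = -140/3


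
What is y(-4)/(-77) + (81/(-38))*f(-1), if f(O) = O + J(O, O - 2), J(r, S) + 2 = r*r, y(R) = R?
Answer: 6313/1463 ≈ 4.3151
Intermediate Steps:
J(r, S) = -2 + r² (J(r, S) = -2 + r*r = -2 + r²)
f(O) = -2 + O + O² (f(O) = O + (-2 + O²) = -2 + O + O²)
y(-4)/(-77) + (81/(-38))*f(-1) = -4/(-77) + (81/(-38))*(-2 - 1 + (-1)²) = -4*(-1/77) + (81*(-1/38))*(-2 - 1 + 1) = 4/77 - 81/38*(-2) = 4/77 + 81/19 = 6313/1463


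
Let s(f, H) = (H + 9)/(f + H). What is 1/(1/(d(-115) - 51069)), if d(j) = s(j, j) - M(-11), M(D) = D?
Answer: -5871617/115 ≈ -51058.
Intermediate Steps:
s(f, H) = (9 + H)/(H + f)
d(j) = 11 + (9 + j)/(2*j) (d(j) = (9 + j)/(j + j) - 1*(-11) = (9 + j)/((2*j)) + 11 = (1/(2*j))*(9 + j) + 11 = (9 + j)/(2*j) + 11 = 11 + (9 + j)/(2*j))
1/(1/(d(-115) - 51069)) = 1/(1/((½)*(9 + 23*(-115))/(-115) - 51069)) = 1/(1/((½)*(-1/115)*(9 - 2645) - 51069)) = 1/(1/((½)*(-1/115)*(-2636) - 51069)) = 1/(1/(1318/115 - 51069)) = 1/(1/(-5871617/115)) = 1/(-115/5871617) = -5871617/115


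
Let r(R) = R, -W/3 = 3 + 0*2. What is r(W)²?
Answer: 81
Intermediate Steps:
W = -9 (W = -3*(3 + 0*2) = -3*(3 + 0) = -3*3 = -9)
r(W)² = (-9)² = 81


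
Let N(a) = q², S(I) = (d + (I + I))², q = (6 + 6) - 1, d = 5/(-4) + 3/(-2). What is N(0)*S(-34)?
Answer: 9690769/16 ≈ 6.0567e+5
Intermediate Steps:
d = -11/4 (d = 5*(-¼) + 3*(-½) = -5/4 - 3/2 = -11/4 ≈ -2.7500)
q = 11 (q = 12 - 1 = 11)
S(I) = (-11/4 + 2*I)² (S(I) = (-11/4 + (I + I))² = (-11/4 + 2*I)²)
N(a) = 121 (N(a) = 11² = 121)
N(0)*S(-34) = 121*((-11 + 8*(-34))²/16) = 121*((-11 - 272)²/16) = 121*((1/16)*(-283)²) = 121*((1/16)*80089) = 121*(80089/16) = 9690769/16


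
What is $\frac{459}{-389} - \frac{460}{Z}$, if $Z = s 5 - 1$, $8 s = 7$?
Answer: $- \frac{1443913}{10503} \approx -137.48$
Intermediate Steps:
$s = \frac{7}{8}$ ($s = \frac{1}{8} \cdot 7 = \frac{7}{8} \approx 0.875$)
$Z = \frac{27}{8}$ ($Z = \frac{7}{8} \cdot 5 - 1 = \frac{35}{8} - 1 = \frac{27}{8} \approx 3.375$)
$\frac{459}{-389} - \frac{460}{Z} = \frac{459}{-389} - \frac{460}{\frac{27}{8}} = 459 \left(- \frac{1}{389}\right) - \frac{3680}{27} = - \frac{459}{389} - \frac{3680}{27} = - \frac{1443913}{10503}$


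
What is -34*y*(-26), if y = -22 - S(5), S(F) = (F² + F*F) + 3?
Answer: -66300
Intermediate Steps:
S(F) = 3 + 2*F² (S(F) = (F² + F²) + 3 = 2*F² + 3 = 3 + 2*F²)
y = -75 (y = -22 - (3 + 2*5²) = -22 - (3 + 2*25) = -22 - (3 + 50) = -22 - 1*53 = -22 - 53 = -75)
-34*y*(-26) = -34*(-75)*(-26) = 2550*(-26) = -66300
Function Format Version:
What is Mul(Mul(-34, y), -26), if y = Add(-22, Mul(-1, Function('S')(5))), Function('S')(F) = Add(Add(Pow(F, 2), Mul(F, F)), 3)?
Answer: -66300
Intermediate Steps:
Function('S')(F) = Add(3, Mul(2, Pow(F, 2))) (Function('S')(F) = Add(Add(Pow(F, 2), Pow(F, 2)), 3) = Add(Mul(2, Pow(F, 2)), 3) = Add(3, Mul(2, Pow(F, 2))))
y = -75 (y = Add(-22, Mul(-1, Add(3, Mul(2, Pow(5, 2))))) = Add(-22, Mul(-1, Add(3, Mul(2, 25)))) = Add(-22, Mul(-1, Add(3, 50))) = Add(-22, Mul(-1, 53)) = Add(-22, -53) = -75)
Mul(Mul(-34, y), -26) = Mul(Mul(-34, -75), -26) = Mul(2550, -26) = -66300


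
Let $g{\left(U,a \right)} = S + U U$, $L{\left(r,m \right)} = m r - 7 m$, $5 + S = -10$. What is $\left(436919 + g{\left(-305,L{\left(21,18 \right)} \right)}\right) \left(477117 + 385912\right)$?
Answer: $457344094941$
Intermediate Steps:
$S = -15$ ($S = -5 - 10 = -15$)
$L{\left(r,m \right)} = - 7 m + m r$
$g{\left(U,a \right)} = -15 + U^{2}$ ($g{\left(U,a \right)} = -15 + U U = -15 + U^{2}$)
$\left(436919 + g{\left(-305,L{\left(21,18 \right)} \right)}\right) \left(477117 + 385912\right) = \left(436919 - \left(15 - \left(-305\right)^{2}\right)\right) \left(477117 + 385912\right) = \left(436919 + \left(-15 + 93025\right)\right) 863029 = \left(436919 + 93010\right) 863029 = 529929 \cdot 863029 = 457344094941$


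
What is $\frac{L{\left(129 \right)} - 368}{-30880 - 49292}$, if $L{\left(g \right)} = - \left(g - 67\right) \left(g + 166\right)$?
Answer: $\frac{9329}{40086} \approx 0.23272$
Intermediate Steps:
$L{\left(g \right)} = - \left(-67 + g\right) \left(166 + g\right)$
$\frac{L{\left(129 \right)} - 368}{-30880 - 49292} = \frac{\left(11122 - 129^{2} - 12771\right) - 368}{-30880 - 49292} = \frac{\left(11122 - 16641 - 12771\right) - 368}{-80172} = \left(\left(11122 - 16641 - 12771\right) - 368\right) \left(- \frac{1}{80172}\right) = \left(-18290 - 368\right) \left(- \frac{1}{80172}\right) = \left(-18658\right) \left(- \frac{1}{80172}\right) = \frac{9329}{40086}$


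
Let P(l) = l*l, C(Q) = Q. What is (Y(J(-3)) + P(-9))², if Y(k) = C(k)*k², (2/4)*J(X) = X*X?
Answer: 34963569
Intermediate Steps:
J(X) = 2*X² (J(X) = 2*(X*X) = 2*X²)
Y(k) = k³ (Y(k) = k*k² = k³)
P(l) = l²
(Y(J(-3)) + P(-9))² = ((2*(-3)²)³ + (-9)²)² = ((2*9)³ + 81)² = (18³ + 81)² = (5832 + 81)² = 5913² = 34963569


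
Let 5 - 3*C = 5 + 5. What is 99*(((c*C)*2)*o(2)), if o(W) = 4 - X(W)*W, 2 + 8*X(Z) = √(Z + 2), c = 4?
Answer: -5280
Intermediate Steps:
C = -5/3 (C = 5/3 - (5 + 5)/3 = 5/3 - ⅓*10 = 5/3 - 10/3 = -5/3 ≈ -1.6667)
X(Z) = -¼ + √(2 + Z)/8 (X(Z) = -¼ + √(Z + 2)/8 = -¼ + √(2 + Z)/8)
o(W) = 4 - W*(-¼ + √(2 + W)/8) (o(W) = 4 - (-¼ + √(2 + W)/8)*W = 4 - W*(-¼ + √(2 + W)/8))
99*(((c*C)*2)*o(2)) = 99*(((4*(-5/3))*2)*(4 - ⅛*2*(-2 + √(2 + 2)))) = 99*((-20/3*2)*(4 - ⅛*2*(-2 + √4))) = 99*(-40*(4 - ⅛*2*(-2 + 2))/3) = 99*(-40*(4 - ⅛*2*0)/3) = 99*(-40*(4 + 0)/3) = 99*(-40/3*4) = 99*(-160/3) = -5280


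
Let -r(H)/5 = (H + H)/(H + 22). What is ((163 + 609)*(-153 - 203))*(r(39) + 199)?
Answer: -3229001168/61 ≈ -5.2934e+7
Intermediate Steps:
r(H) = -10*H/(22 + H) (r(H) = -5*(H + H)/(H + 22) = -5*2*H/(22 + H) = -10*H/(22 + H))
((163 + 609)*(-153 - 203))*(r(39) + 199) = ((163 + 609)*(-153 - 203))*(-10*39/(22 + 39) + 199) = (772*(-356))*(-10*39/61 + 199) = -274832*(-10*39*1/61 + 199) = -274832*(-390/61 + 199) = -274832*11749/61 = -3229001168/61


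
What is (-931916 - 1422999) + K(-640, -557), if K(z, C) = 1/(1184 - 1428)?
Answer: -574599261/244 ≈ -2.3549e+6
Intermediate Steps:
K(z, C) = -1/244 (K(z, C) = 1/(-244) = -1/244)
(-931916 - 1422999) + K(-640, -557) = (-931916 - 1422999) - 1/244 = -2354915 - 1/244 = -574599261/244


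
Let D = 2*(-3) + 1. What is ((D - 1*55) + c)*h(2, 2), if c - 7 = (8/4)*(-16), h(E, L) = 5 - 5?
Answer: 0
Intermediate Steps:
h(E, L) = 0
c = -25 (c = 7 + (8/4)*(-16) = 7 + (8*(1/4))*(-16) = 7 + 2*(-16) = 7 - 32 = -25)
D = -5 (D = -6 + 1 = -5)
((D - 1*55) + c)*h(2, 2) = ((-5 - 1*55) - 25)*0 = ((-5 - 55) - 25)*0 = (-60 - 25)*0 = -85*0 = 0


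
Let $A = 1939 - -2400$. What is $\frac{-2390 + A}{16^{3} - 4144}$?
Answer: $- \frac{1949}{48} \approx -40.604$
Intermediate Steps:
$A = 4339$ ($A = 1939 + 2400 = 4339$)
$\frac{-2390 + A}{16^{3} - 4144} = \frac{-2390 + 4339}{16^{3} - 4144} = \frac{1949}{4096 - 4144} = \frac{1949}{-48} = 1949 \left(- \frac{1}{48}\right) = - \frac{1949}{48}$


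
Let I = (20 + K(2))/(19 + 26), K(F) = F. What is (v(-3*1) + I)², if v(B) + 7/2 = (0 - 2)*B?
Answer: 72361/8100 ≈ 8.9335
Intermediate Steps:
v(B) = -7/2 - 2*B (v(B) = -7/2 + (0 - 2)*B = -7/2 - 2*B)
I = 22/45 (I = (20 + 2)/(19 + 26) = 22/45 ≈ 0.48889)
(v(-3*1) + I)² = ((-7/2 - (-6)) + 22/45)² = ((-7/2 - 2*(-3)) + 22/45)² = ((-7/2 + 6) + 22/45)² = (5/2 + 22/45)² = (269/90)² = 72361/8100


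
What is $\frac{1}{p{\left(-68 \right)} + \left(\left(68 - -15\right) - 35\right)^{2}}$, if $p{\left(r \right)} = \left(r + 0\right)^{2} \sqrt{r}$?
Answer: $\frac{9}{5700164} - \frac{289 i \sqrt{17}}{45601312} \approx 1.5789 \cdot 10^{-6} - 2.613 \cdot 10^{-5} i$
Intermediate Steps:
$p{\left(r \right)} = r^{\frac{5}{2}}$ ($p{\left(r \right)} = r^{2} \sqrt{r} = r^{\frac{5}{2}}$)
$\frac{1}{p{\left(-68 \right)} + \left(\left(68 - -15\right) - 35\right)^{2}} = \frac{1}{\left(-68\right)^{\frac{5}{2}} + \left(\left(68 - -15\right) - 35\right)^{2}} = \frac{1}{9248 i \sqrt{17} + \left(\left(68 + 15\right) - 35\right)^{2}} = \frac{1}{9248 i \sqrt{17} + \left(83 - 35\right)^{2}} = \frac{1}{9248 i \sqrt{17} + 48^{2}} = \frac{1}{9248 i \sqrt{17} + 2304} = \frac{1}{2304 + 9248 i \sqrt{17}}$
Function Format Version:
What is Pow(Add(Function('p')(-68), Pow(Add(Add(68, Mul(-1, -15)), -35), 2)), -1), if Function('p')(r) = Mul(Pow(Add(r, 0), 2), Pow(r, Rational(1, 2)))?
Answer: Add(Rational(9, 5700164), Mul(Rational(-289, 45601312), I, Pow(17, Rational(1, 2)))) ≈ Add(1.5789e-6, Mul(-2.6130e-5, I))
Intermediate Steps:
Function('p')(r) = Pow(r, Rational(5, 2)) (Function('p')(r) = Mul(Pow(r, 2), Pow(r, Rational(1, 2))) = Pow(r, Rational(5, 2)))
Pow(Add(Function('p')(-68), Pow(Add(Add(68, Mul(-1, -15)), -35), 2)), -1) = Pow(Add(Pow(-68, Rational(5, 2)), Pow(Add(Add(68, Mul(-1, -15)), -35), 2)), -1) = Pow(Add(Mul(9248, I, Pow(17, Rational(1, 2))), Pow(Add(Add(68, 15), -35), 2)), -1) = Pow(Add(Mul(9248, I, Pow(17, Rational(1, 2))), Pow(Add(83, -35), 2)), -1) = Pow(Add(Mul(9248, I, Pow(17, Rational(1, 2))), Pow(48, 2)), -1) = Pow(Add(Mul(9248, I, Pow(17, Rational(1, 2))), 2304), -1) = Pow(Add(2304, Mul(9248, I, Pow(17, Rational(1, 2)))), -1)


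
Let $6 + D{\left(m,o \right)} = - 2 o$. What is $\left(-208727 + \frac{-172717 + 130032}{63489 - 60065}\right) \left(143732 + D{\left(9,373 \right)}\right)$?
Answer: $- \frac{25547806985085}{856} \approx -2.9846 \cdot 10^{10}$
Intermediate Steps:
$D{\left(m,o \right)} = -6 - 2 o$
$\left(-208727 + \frac{-172717 + 130032}{63489 - 60065}\right) \left(143732 + D{\left(9,373 \right)}\right) = \left(-208727 + \frac{-172717 + 130032}{63489 - 60065}\right) \left(143732 - 752\right) = \left(-208727 - \frac{42685}{3424}\right) \left(143732 - 752\right) = \left(-208727 - \frac{42685}{3424}\right) 142980 = \left(- \frac{714723933}{3424}\right) 142980 = - \frac{25547806985085}{856}$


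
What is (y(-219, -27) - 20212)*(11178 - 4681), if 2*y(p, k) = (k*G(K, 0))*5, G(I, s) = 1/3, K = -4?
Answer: -262927093/2 ≈ -1.3146e+8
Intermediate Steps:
G(I, s) = 1/3
y(p, k) = 5*k/6 (y(p, k) = ((k*(1/3))*5)/2 = ((k/3)*5)/2 = (5*k/3)/2 = 5*k/6)
(y(-219, -27) - 20212)*(11178 - 4681) = ((5/6)*(-27) - 20212)*(11178 - 4681) = (-45/2 - 20212)*6497 = -40469/2*6497 = -262927093/2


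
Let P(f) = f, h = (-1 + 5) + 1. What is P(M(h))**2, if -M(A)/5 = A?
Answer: 625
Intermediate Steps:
h = 5 (h = 4 + 1 = 5)
M(A) = -5*A
P(M(h))**2 = (-5*5)**2 = (-25)**2 = 625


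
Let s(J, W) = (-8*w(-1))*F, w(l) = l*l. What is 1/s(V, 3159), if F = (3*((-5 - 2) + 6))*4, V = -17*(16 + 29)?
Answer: 1/96 ≈ 0.010417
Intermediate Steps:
V = -765 (V = -17*45 = -765)
w(l) = l²
F = -12 (F = (3*(-7 + 6))*4 = (3*(-1))*4 = -3*4 = -12)
s(J, W) = 96 (s(J, W) = -8*(-1)²*(-12) = -8*1*(-12) = -8*(-12) = 96)
1/s(V, 3159) = 1/96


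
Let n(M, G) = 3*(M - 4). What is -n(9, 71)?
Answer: -15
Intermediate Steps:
n(M, G) = -12 + 3*M (n(M, G) = 3*(-4 + M) = -12 + 3*M)
-n(9, 71) = -(-12 + 3*9) = -(-12 + 27) = -1*15 = -15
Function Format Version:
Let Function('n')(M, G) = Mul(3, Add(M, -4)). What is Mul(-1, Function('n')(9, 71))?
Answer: -15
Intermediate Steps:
Function('n')(M, G) = Add(-12, Mul(3, M)) (Function('n')(M, G) = Mul(3, Add(-4, M)) = Add(-12, Mul(3, M)))
Mul(-1, Function('n')(9, 71)) = Mul(-1, Add(-12, Mul(3, 9))) = Mul(-1, Add(-12, 27)) = Mul(-1, 15) = -15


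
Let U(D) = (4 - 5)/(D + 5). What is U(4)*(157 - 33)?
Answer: -124/9 ≈ -13.778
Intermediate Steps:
U(D) = -1/(5 + D)
U(4)*(157 - 33) = (-1/(5 + 4))*(157 - 33) = -1/9*124 = -124/9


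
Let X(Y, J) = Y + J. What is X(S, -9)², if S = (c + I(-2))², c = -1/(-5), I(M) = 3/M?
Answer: 534361/10000 ≈ 53.436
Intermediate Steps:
c = ⅕ (c = -1*(-⅕) = ⅕ ≈ 0.20000)
S = 169/100 (S = (⅕ + 3/(-2))² = (⅕ + 3*(-½))² = (⅕ - 3/2)² = (-13/10)² = 169/100 ≈ 1.6900)
X(Y, J) = J + Y
X(S, -9)² = (-9 + 169/100)² = (-731/100)² = 534361/10000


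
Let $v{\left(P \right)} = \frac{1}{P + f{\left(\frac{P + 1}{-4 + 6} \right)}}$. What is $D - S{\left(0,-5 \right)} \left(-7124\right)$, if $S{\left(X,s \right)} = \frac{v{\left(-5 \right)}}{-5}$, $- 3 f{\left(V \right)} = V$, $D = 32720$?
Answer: $\frac{165244}{5} \approx 33049.0$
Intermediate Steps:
$f{\left(V \right)} = - \frac{V}{3}$
$v{\left(P \right)} = \frac{1}{- \frac{1}{6} + \frac{5 P}{6}}$ ($v{\left(P \right)} = \frac{1}{P - \frac{\left(P + 1\right) \frac{1}{-4 + 6}}{3}} = \frac{1}{P - \frac{\left(1 + P\right) \frac{1}{2}}{3}} = \frac{1}{P - \frac{\frac{1}{2} + \frac{P}{2}}{3}} = \frac{1}{P - \left(\frac{1}{6} + \frac{P}{6}\right)} = \frac{1}{- \frac{1}{6} + \frac{5 P}{6}}$)
$S{\left(X,s \right)} = \frac{3}{65}$ ($S{\left(X,s \right)} = \frac{6 \frac{1}{-1 + 5 \left(-5\right)}}{-5} = \frac{6}{-1 - 25} \left(- \frac{1}{5}\right) = \frac{6}{-26} \left(- \frac{1}{5}\right) = 6 \left(- \frac{1}{26}\right) \left(- \frac{1}{5}\right) = \left(- \frac{3}{13}\right) \left(- \frac{1}{5}\right) = \frac{3}{65}$)
$D - S{\left(0,-5 \right)} \left(-7124\right) = 32720 - \frac{3}{65} \left(-7124\right) = 32720 - - \frac{1644}{5} = 32720 + \frac{1644}{5} = \frac{165244}{5}$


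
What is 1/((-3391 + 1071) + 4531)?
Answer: 1/2211 ≈ 0.00045228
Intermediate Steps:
1/((-3391 + 1071) + 4531) = 1/(-2320 + 4531) = 1/2211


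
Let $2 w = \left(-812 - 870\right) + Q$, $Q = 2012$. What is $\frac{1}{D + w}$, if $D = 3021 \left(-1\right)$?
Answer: $- \frac{1}{2856} \approx -0.00035014$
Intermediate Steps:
$w = 165$ ($w = \frac{\left(-812 - 870\right) + 2012}{2} = \frac{-1682 + 2012}{2} = \frac{1}{2} \cdot 330 = 165$)
$D = -3021$
$\frac{1}{D + w} = \frac{1}{-3021 + 165} = \frac{1}{-2856} = - \frac{1}{2856}$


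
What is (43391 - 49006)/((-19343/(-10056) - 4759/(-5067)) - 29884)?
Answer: 95368439160/507518685761 ≈ 0.18791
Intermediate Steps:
(43391 - 49006)/((-19343/(-10056) - 4759/(-5067)) - 29884) = -5615/((-19343*(-1/10056) - 4759*(-1/5067)) - 29884) = -5615/((19343/10056 + 4759/5067) - 29884) = -5615/(48622495/16984584 - 29884) = -5615/(-507518685761/16984584) = -5615*(-16984584/507518685761) = 95368439160/507518685761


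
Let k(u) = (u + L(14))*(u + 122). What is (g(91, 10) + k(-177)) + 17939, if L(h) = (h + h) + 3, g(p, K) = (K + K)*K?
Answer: 26169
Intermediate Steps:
g(p, K) = 2*K² (g(p, K) = (2*K)*K = 2*K²)
L(h) = 3 + 2*h (L(h) = 2*h + 3 = 3 + 2*h)
k(u) = (31 + u)*(122 + u) (k(u) = (u + (3 + 2*14))*(u + 122) = (u + (3 + 28))*(122 + u) = (u + 31)*(122 + u) = (31 + u)*(122 + u))
(g(91, 10) + k(-177)) + 17939 = (2*10² + (3782 + (-177)² + 153*(-177))) + 17939 = (2*100 + (3782 + 31329 - 27081)) + 17939 = (200 + 8030) + 17939 = 8230 + 17939 = 26169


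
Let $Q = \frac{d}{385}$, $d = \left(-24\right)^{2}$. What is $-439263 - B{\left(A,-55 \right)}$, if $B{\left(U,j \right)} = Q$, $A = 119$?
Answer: $- \frac{169116831}{385} \approx -4.3926 \cdot 10^{5}$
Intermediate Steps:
$d = 576$
$Q = \frac{576}{385} \approx 1.4961$
$B{\left(U,j \right)} = \frac{576}{385}$
$-439263 - B{\left(A,-55 \right)} = -439263 - \frac{576}{385} = - \frac{169116831}{385}$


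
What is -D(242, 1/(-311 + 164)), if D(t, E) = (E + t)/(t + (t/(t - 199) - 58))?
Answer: -1529639/1198638 ≈ -1.2761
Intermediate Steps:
D(t, E) = (E + t)/(-58 + t + t/(-199 + t)) (D(t, E) = (E + t)/(t + (t/(-199 + t) - 58)) = (E + t)/(t + (-58 + t/(-199 + t))) = (E + t)/(-58 + t + t/(-199 + t)))
-D(242, 1/(-311 + 164)) = -(242² - 199/(-311 + 164) - 199*242 + 242/(-311 + 164))/(11542 + 242² - 256*242) = -(58564 - 199/(-147) - 48158 + 242/(-147))/(11542 + 58564 - 61952) = -(58564 - 199*(-1/147) - 48158 - 1/147*242)/8154 = -(58564 + 199/147 - 48158 - 242/147)/8154 = -1529639/(8154*147) = -1*1529639/1198638 = -1529639/1198638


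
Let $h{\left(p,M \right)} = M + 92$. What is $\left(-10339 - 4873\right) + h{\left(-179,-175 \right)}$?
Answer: $-15295$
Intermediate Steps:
$h{\left(p,M \right)} = 92 + M$
$\left(-10339 - 4873\right) + h{\left(-179,-175 \right)} = \left(-10339 - 4873\right) + \left(92 - 175\right) = -15212 - 83 = -15295$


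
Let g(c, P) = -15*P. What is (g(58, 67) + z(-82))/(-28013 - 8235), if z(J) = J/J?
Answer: 251/9062 ≈ 0.027698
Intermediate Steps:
z(J) = 1
(g(58, 67) + z(-82))/(-28013 - 8235) = (-15*67 + 1)/(-28013 - 8235) = (-1005 + 1)/(-36248) = -1004*(-1/36248) = 251/9062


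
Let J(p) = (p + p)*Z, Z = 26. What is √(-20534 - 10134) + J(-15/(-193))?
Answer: 780/193 + 2*I*√7667 ≈ 4.0415 + 175.12*I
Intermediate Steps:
J(p) = 52*p (J(p) = (p + p)*26 = (2*p)*26 = 52*p)
√(-20534 - 10134) + J(-15/(-193)) = √(-20534 - 10134) + 52*(-15/(-193)) = √(-30668) + 52*(-15*(-1/193)) = 2*I*√7667 + 52*(15/193) = 2*I*√7667 + 780/193 = 780/193 + 2*I*√7667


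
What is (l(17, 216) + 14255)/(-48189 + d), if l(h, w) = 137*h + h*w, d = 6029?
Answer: -1266/2635 ≈ -0.48046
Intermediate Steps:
(l(17, 216) + 14255)/(-48189 + d) = (17*(137 + 216) + 14255)/(-48189 + 6029) = (17*353 + 14255)/(-42160) = (6001 + 14255)*(-1/42160) = 20256*(-1/42160) = -1266/2635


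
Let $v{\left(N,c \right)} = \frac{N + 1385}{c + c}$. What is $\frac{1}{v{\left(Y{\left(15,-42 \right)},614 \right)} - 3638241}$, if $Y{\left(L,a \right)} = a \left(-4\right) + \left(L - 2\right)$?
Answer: $- \frac{614}{2233879191} \approx -2.7486 \cdot 10^{-7}$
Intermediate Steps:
$Y{\left(L,a \right)} = -2 + L - 4 a$ ($Y{\left(L,a \right)} = - 4 a + \left(-2 + L\right) = -2 + L - 4 a$)
$v{\left(N,c \right)} = \frac{1385 + N}{2 c}$
$\frac{1}{v{\left(Y{\left(15,-42 \right)},614 \right)} - 3638241} = \frac{1}{\frac{1385 - -181}{2 \cdot 614} - 3638241} = \frac{1}{\frac{1}{2} \cdot \frac{1}{614} \left(1385 + \left(-2 + 15 + 168\right)\right) - 3638241} = \frac{1}{\frac{1}{2} \cdot \frac{1}{614} \left(1385 + 181\right) - 3638241} = \frac{1}{\frac{1}{2} \cdot \frac{1}{614} \cdot 1566 - 3638241} = \frac{1}{\frac{783}{614} - 3638241} = \frac{1}{- \frac{2233879191}{614}} = - \frac{614}{2233879191}$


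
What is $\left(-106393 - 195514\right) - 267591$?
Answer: $-569498$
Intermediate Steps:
$\left(-106393 - 195514\right) - 267591 = -301907 - 267591 = -569498$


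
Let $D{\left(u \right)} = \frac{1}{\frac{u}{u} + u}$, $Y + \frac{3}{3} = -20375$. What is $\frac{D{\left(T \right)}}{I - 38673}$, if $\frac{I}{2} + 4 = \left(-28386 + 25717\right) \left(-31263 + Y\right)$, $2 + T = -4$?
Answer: $- \frac{1}{1378051505} \approx -7.2566 \cdot 10^{-10}$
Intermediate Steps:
$T = -6$ ($T = -2 - 4 = -6$)
$Y = -20376$ ($Y = -1 - 20375 = -20376$)
$I = 275648974$ ($I = -8 + 2 \left(-28386 + 25717\right) \left(-31263 - 20376\right) = -8 + 2 \left(\left(-2669\right) \left(-51639\right)\right) = -8 + 2 \cdot 137824491 = -8 + 275648982 = 275648974$)
$D{\left(u \right)} = \frac{1}{1 + u}$
$\frac{D{\left(T \right)}}{I - 38673} = \frac{1}{\left(1 - 6\right) \left(275648974 - 38673\right)} = \frac{1}{\left(-5\right) 275610301} = \left(- \frac{1}{5}\right) \frac{1}{275610301} = - \frac{1}{1378051505}$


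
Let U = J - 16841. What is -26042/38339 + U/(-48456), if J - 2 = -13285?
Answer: -26741779/464438646 ≈ -0.057579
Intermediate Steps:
J = -13283 (J = 2 - 13285 = -13283)
U = -30124 (U = -13283 - 16841 = -30124)
-26042/38339 + U/(-48456) = -26042/38339 - 30124/(-48456) = -26042*1/38339 - 30124*(-1/48456) = -26042/38339 + 7531/12114 = -26741779/464438646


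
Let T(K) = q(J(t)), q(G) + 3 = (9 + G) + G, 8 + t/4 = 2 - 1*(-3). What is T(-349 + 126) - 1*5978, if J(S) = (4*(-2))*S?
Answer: -5780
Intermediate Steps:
t = -12 (t = -32 + 4*(2 - 1*(-3)) = -32 + 4*(2 + 3) = -32 + 4*5 = -32 + 20 = -12)
J(S) = -8*S
q(G) = 6 + 2*G (q(G) = -3 + ((9 + G) + G) = -3 + (9 + 2*G) = 6 + 2*G)
T(K) = 198 (T(K) = 6 + 2*(-8*(-12)) = 6 + 2*96 = 6 + 192 = 198)
T(-349 + 126) - 1*5978 = 198 - 1*5978 = 198 - 5978 = -5780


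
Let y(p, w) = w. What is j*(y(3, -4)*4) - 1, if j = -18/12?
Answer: 23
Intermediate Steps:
j = -3/2 (j = -18*1/12 = -3/2 ≈ -1.5000)
j*(y(3, -4)*4) - 1 = -(-6)*4 - 1 = -3/2*(-16) - 1 = 24 - 1 = 23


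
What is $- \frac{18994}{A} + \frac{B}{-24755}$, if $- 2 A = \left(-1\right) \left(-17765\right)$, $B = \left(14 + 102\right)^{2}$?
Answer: $\frac{28053884}{17590903} \approx 1.5948$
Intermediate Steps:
$B = 13456$ ($B = 116^{2} = 13456$)
$A = - \frac{17765}{2}$ ($A = - \frac{\left(-1\right) \left(-17765\right)}{2} = \left(- \frac{1}{2}\right) 17765 = - \frac{17765}{2} \approx -8882.5$)
$- \frac{18994}{A} + \frac{B}{-24755} = - \frac{18994}{- \frac{17765}{2}} + \frac{13456}{-24755} = \left(-18994\right) \left(- \frac{2}{17765}\right) + 13456 \left(- \frac{1}{24755}\right) = \frac{37988}{17765} - \frac{13456}{24755} = \frac{28053884}{17590903}$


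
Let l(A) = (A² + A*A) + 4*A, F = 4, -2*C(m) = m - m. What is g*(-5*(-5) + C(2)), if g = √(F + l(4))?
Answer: 50*√13 ≈ 180.28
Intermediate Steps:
C(m) = 0 (C(m) = -(m - m)/2 = -½*0 = 0)
l(A) = 2*A² + 4*A (l(A) = (A² + A²) + 4*A = 2*A² + 4*A)
g = 2*√13 (g = √(4 + 2*4*(2 + 4)) = √(4 + 2*4*6) = √(4 + 48) = √52 = 2*√13 ≈ 7.2111)
g*(-5*(-5) + C(2)) = (2*√13)*(-5*(-5) + 0) = (2*√13)*(25 + 0) = (2*√13)*25 = 50*√13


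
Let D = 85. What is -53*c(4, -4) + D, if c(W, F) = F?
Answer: 297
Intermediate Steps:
-53*c(4, -4) + D = -53*(-4) + 85 = 212 + 85 = 297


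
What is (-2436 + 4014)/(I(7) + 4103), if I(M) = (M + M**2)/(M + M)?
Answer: 526/1369 ≈ 0.38422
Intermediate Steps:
I(M) = (M + M**2)/(2*M) (I(M) = (M + M**2)/((2*M)) = (M + M**2)*(1/(2*M)) = (M + M**2)/(2*M))
(-2436 + 4014)/(I(7) + 4103) = (-2436 + 4014)/((1/2 + (1/2)*7) + 4103) = 1578/((1/2 + 7/2) + 4103) = 1578/(4 + 4103) = 1578/4107 = 1578*(1/4107) = 526/1369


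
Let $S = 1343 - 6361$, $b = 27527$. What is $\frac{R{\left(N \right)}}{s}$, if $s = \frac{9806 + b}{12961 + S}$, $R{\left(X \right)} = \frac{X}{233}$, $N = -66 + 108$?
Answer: $\frac{333606}{8698589} \approx 0.038352$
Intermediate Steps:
$N = 42$
$S = -5018$
$R{\left(X \right)} = \frac{X}{233}$ ($R{\left(X \right)} = X \frac{1}{233} = \frac{X}{233}$)
$s = \frac{37333}{7943}$ ($s = \frac{9806 + 27527}{12961 - 5018} = \frac{37333}{7943} \approx 4.7001$)
$\frac{R{\left(N \right)}}{s} = \frac{\frac{1}{233} \cdot 42}{\frac{37333}{7943}} = \frac{42}{233} \cdot \frac{7943}{37333} = \frac{333606}{8698589}$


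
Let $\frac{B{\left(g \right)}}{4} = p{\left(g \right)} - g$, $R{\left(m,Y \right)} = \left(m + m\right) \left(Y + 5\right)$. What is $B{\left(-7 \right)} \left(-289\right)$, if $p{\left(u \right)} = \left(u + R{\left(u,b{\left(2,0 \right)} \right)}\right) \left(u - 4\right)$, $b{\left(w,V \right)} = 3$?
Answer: $-1521296$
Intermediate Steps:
$R{\left(m,Y \right)} = 2 m \left(5 + Y\right)$
$p{\left(u \right)} = 17 u \left(-4 + u\right)$ ($p{\left(u \right)} = \left(u + 2 u \left(5 + 3\right)\right) \left(u - 4\right) = \left(u + 2 u 8\right) \left(-4 + u\right) = \left(u + 16 u\right) \left(-4 + u\right) = 17 u \left(-4 + u\right)$)
$B{\left(g \right)} = - 4 g + 68 g \left(-4 + g\right)$ ($B{\left(g \right)} = 4 \left(17 g \left(-4 + g\right) - g\right) = 4 \left(- g + 17 g \left(-4 + g\right)\right) = - 4 g + 68 g \left(-4 + g\right)$)
$B{\left(-7 \right)} \left(-289\right) = 4 \left(-7\right) \left(-69 + 17 \left(-7\right)\right) \left(-289\right) = 4 \left(-7\right) \left(-69 - 119\right) \left(-289\right) = 4 \left(-7\right) \left(-188\right) \left(-289\right) = 5264 \left(-289\right) = -1521296$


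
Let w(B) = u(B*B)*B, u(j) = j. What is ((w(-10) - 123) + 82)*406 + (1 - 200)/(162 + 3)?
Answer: -69736789/165 ≈ -4.2265e+5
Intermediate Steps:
w(B) = B³ (w(B) = (B*B)*B = B²*B = B³)
((w(-10) - 123) + 82)*406 + (1 - 200)/(162 + 3) = (((-10)³ - 123) + 82)*406 + (1 - 200)/(162 + 3) = ((-1000 - 123) + 82)*406 - 199/165 = (-1123 + 82)*406 - 199*1/165 = -1041*406 - 199/165 = -422646 - 199/165 = -69736789/165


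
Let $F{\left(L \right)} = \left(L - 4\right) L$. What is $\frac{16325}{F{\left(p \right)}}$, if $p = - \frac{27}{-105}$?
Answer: $- \frac{19998125}{1179} \approx -16962.0$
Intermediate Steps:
$p = \frac{9}{35}$ ($p = \left(-27\right) \left(- \frac{1}{105}\right) = \frac{9}{35} \approx 0.25714$)
$F{\left(L \right)} = L \left(-4 + L\right)$ ($F{\left(L \right)} = \left(-4 + L\right) L = L \left(-4 + L\right)$)
$\frac{16325}{F{\left(p \right)}} = \frac{16325}{\frac{9}{35} \left(-4 + \frac{9}{35}\right)} = \frac{16325}{\frac{9}{35} \left(- \frac{131}{35}\right)} = \frac{16325}{- \frac{1179}{1225}} = 16325 \left(- \frac{1225}{1179}\right) = - \frac{19998125}{1179}$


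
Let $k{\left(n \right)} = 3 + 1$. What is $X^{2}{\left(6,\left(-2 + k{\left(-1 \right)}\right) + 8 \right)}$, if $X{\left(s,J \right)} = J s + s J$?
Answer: $14400$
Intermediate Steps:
$k{\left(n \right)} = 4$
$X{\left(s,J \right)} = 2 J s$ ($X{\left(s,J \right)} = J s + J s = 2 J s$)
$X^{2}{\left(6,\left(-2 + k{\left(-1 \right)}\right) + 8 \right)} = \left(2 \left(\left(-2 + 4\right) + 8\right) 6\right)^{2} = \left(2 \left(2 + 8\right) 6\right)^{2} = \left(2 \cdot 10 \cdot 6\right)^{2} = 120^{2} = 14400$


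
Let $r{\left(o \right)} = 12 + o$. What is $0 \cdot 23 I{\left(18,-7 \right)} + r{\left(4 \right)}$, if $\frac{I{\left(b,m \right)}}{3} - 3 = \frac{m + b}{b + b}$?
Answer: $16$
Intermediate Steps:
$I{\left(b,m \right)} = 9 + \frac{3 \left(b + m\right)}{2 b}$ ($I{\left(b,m \right)} = 9 + 3 \frac{m + b}{b + b} = 9 + 3 \frac{b + m}{2 b} = 9 + \frac{3 \left(b + m\right)}{2 b}$)
$0 \cdot 23 I{\left(18,-7 \right)} + r{\left(4 \right)} = 0 \cdot 23 \frac{3 \left(-7 + 7 \cdot 18\right)}{2 \cdot 18} + \left(12 + 4\right) = 0 \cdot \frac{3}{2} \cdot \frac{1}{18} \left(-7 + 126\right) + 16 = 0 \cdot \frac{3}{2} \cdot \frac{1}{18} \cdot 119 + 16 = 0 \cdot \frac{119}{12} + 16 = 0 + 16 = 16$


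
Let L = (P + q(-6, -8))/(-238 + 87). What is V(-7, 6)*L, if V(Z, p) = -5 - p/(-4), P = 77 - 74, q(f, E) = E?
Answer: -35/302 ≈ -0.11589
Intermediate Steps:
P = 3
L = 5/151 (L = (3 - 8)/(-238 + 87) = -5/(-151) = -5*(-1/151) = 5/151 ≈ 0.033113)
V(Z, p) = -5 + p/4 (V(Z, p) = -5 - (-1)*p/4 = -5 + p/4)
V(-7, 6)*L = (-5 + (¼)*6)*(5/151) = (-5 + 3/2)*(5/151) = -7/2*5/151 = -35/302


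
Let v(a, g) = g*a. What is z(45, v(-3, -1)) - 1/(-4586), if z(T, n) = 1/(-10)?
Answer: -1144/11465 ≈ -0.099782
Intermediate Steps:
v(a, g) = a*g
z(T, n) = -⅒
z(45, v(-3, -1)) - 1/(-4586) = -⅒ - 1/(-4586) = -⅒ - 1*(-1/4586) = -⅒ + 1/4586 = -1144/11465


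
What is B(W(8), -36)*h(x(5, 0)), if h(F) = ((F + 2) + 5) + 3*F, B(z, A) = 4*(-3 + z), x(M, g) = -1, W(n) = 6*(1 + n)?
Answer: 612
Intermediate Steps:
W(n) = 6 + 6*n
B(z, A) = -12 + 4*z
h(F) = 7 + 4*F (h(F) = ((2 + F) + 5) + 3*F = (7 + F) + 3*F = 7 + 4*F)
B(W(8), -36)*h(x(5, 0)) = (-12 + 4*(6 + 6*8))*(7 + 4*(-1)) = (-12 + 4*(6 + 48))*(7 - 4) = (-12 + 4*54)*3 = (-12 + 216)*3 = 204*3 = 612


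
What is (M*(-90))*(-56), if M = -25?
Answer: -126000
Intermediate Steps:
(M*(-90))*(-56) = -25*(-90)*(-56) = 2250*(-56) = -126000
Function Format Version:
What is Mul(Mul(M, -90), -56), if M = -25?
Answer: -126000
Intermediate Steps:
Mul(Mul(M, -90), -56) = Mul(Mul(-25, -90), -56) = Mul(2250, -56) = -126000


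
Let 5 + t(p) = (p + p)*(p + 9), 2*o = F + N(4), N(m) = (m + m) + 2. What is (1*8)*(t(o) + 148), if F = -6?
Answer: 1496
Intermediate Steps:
N(m) = 2 + 2*m (N(m) = 2*m + 2 = 2 + 2*m)
o = 2 (o = (-6 + (2 + 2*4))/2 = (-6 + (2 + 8))/2 = (-6 + 10)/2 = (½)*4 = 2)
t(p) = -5 + 2*p*(9 + p) (t(p) = -5 + (p + p)*(p + 9) = -5 + (2*p)*(9 + p) = -5 + 2*p*(9 + p))
(1*8)*(t(o) + 148) = (1*8)*((-5 + 2*2² + 18*2) + 148) = 8*((-5 + 2*4 + 36) + 148) = 8*((-5 + 8 + 36) + 148) = 8*(39 + 148) = 8*187 = 1496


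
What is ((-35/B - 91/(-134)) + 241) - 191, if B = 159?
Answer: 1075079/21306 ≈ 50.459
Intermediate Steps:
((-35/B - 91/(-134)) + 241) - 191 = ((-35/159 - 91/(-134)) + 241) - 191 = ((-35*1/159 - 91*(-1/134)) + 241) - 191 = ((-35/159 + 91/134) + 241) - 191 = (9779/21306 + 241) - 191 = 5144525/21306 - 191 = 1075079/21306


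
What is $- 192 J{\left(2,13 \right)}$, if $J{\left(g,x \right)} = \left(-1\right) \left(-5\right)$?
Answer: $-960$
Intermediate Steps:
$J{\left(g,x \right)} = 5$
$- 192 J{\left(2,13 \right)} = \left(-192\right) 5 = -960$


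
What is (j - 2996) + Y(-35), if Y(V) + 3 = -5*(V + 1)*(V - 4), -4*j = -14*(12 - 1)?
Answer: -19181/2 ≈ -9590.5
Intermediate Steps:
j = 77/2 (j = -(-7)*(12 - 1)/2 = -(-7)*11/2 = -1/4*(-154) = 77/2 ≈ 38.500)
Y(V) = -3 - 5*(1 + V)*(-4 + V) (Y(V) = -3 - 5*(V + 1)*(V - 4) = -3 - 5*(1 + V)*(-4 + V))
(j - 2996) + Y(-35) = (77/2 - 2996) + (17 - 5*(-35)**2 + 15*(-35)) = -5915/2 + (17 - 5*1225 - 525) = -5915/2 + (17 - 6125 - 525) = -5915/2 - 6633 = -19181/2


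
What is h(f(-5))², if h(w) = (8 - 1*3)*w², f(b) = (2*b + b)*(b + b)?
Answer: 12656250000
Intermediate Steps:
f(b) = 6*b² (f(b) = (3*b)*(2*b) = 6*b²)
h(w) = 5*w² (h(w) = (8 - 3)*w² = 5*w²)
h(f(-5))² = (5*(6*(-5)²)²)² = (5*(6*25)²)² = (5*150²)² = (5*22500)² = 112500² = 12656250000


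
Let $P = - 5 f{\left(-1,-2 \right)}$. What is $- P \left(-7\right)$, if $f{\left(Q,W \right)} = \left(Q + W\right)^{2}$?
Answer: $-315$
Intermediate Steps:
$P = -45$ ($P = - 5 \left(-1 - 2\right)^{2} = - 5 \left(-3\right)^{2} = \left(-5\right) 9 = -45$)
$- P \left(-7\right) = \left(-1\right) \left(-45\right) \left(-7\right) = 45 \left(-7\right) = -315$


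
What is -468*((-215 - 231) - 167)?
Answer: 286884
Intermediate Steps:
-468*((-215 - 231) - 167) = -468*(-446 - 167) = -468*(-613) = 286884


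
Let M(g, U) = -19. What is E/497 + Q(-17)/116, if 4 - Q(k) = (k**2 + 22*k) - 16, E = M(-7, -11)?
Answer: 49981/57652 ≈ 0.86694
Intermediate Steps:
E = -19
Q(k) = 20 - k**2 - 22*k (Q(k) = 4 - ((k**2 + 22*k) - 16) = 4 - (-16 + k**2 + 22*k) = 4 + (16 - k**2 - 22*k) = 20 - k**2 - 22*k)
E/497 + Q(-17)/116 = -19/497 + (20 - 1*(-17)**2 - 22*(-17))/116 = -19*1/497 + (20 - 1*289 + 374)*(1/116) = -19/497 + (20 - 289 + 374)*(1/116) = -19/497 + 105*(1/116) = -19/497 + 105/116 = 49981/57652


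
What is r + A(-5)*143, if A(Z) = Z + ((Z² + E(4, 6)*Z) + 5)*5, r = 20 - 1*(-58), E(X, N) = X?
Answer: 6513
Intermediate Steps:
r = 78 (r = 20 + 58 = 78)
A(Z) = 25 + 5*Z² + 21*Z (A(Z) = Z + ((Z² + 4*Z) + 5)*5 = Z + (5 + Z² + 4*Z)*5 = Z + (25 + 5*Z² + 20*Z) = 25 + 5*Z² + 21*Z)
r + A(-5)*143 = 78 + (25 + 5*(-5)² + 21*(-5))*143 = 78 + (25 + 5*25 - 105)*143 = 78 + (25 + 125 - 105)*143 = 78 + 45*143 = 78 + 6435 = 6513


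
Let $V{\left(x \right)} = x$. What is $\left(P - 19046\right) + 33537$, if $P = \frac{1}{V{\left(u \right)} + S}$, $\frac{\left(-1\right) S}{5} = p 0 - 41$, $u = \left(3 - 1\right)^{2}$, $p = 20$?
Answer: $\frac{3028620}{209} \approx 14491.0$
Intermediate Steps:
$u = 4$ ($u = 2^{2} = 4$)
$S = 205$ ($S = - 5 \left(20 \cdot 0 - 41\right) = - 5 \left(0 - 41\right) = \left(-5\right) \left(-41\right) = 205$)
$P = \frac{1}{209}$ ($P = \frac{1}{4 + 205} = \frac{1}{209} \approx 0.0047847$)
$\left(P - 19046\right) + 33537 = \left(\frac{1}{209} - 19046\right) + 33537 = - \frac{3980613}{209} + 33537 = \frac{3028620}{209}$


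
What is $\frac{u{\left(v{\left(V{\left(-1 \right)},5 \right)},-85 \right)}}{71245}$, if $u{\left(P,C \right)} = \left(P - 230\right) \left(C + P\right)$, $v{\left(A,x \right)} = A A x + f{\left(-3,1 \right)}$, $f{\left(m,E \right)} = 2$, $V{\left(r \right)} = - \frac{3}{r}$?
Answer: $\frac{6954}{71245} \approx 0.097607$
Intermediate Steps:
$v{\left(A,x \right)} = 2 + x A^{2}$ ($v{\left(A,x \right)} = A A x + 2 = A^{2} x + 2 = x A^{2} + 2 = 2 + x A^{2}$)
$u{\left(P,C \right)} = \left(-230 + P\right) \left(C + P\right)$
$\frac{u{\left(v{\left(V{\left(-1 \right)},5 \right)},-85 \right)}}{71245} = \frac{\left(2 + 5 \left(- \frac{3}{-1}\right)^{2}\right)^{2} - -19550 - 230 \left(2 + 5 \left(- \frac{3}{-1}\right)^{2}\right) - 85 \left(2 + 5 \left(- \frac{3}{-1}\right)^{2}\right)}{71245} = \left(\left(2 + 5 \left(\left(-3\right) \left(-1\right)\right)^{2}\right)^{2} + 19550 - 230 \left(2 + 5 \left(\left(-3\right) \left(-1\right)\right)^{2}\right) - 85 \left(2 + 5 \left(\left(-3\right) \left(-1\right)\right)^{2}\right)\right) \frac{1}{71245} = \left(\left(2 + 5 \cdot 3^{2}\right)^{2} + 19550 - 230 \left(2 + 5 \cdot 3^{2}\right) - 85 \left(2 + 5 \cdot 3^{2}\right)\right) \frac{1}{71245} = \left(\left(2 + 5 \cdot 9\right)^{2} + 19550 - 230 \left(2 + 5 \cdot 9\right) - 85 \left(2 + 5 \cdot 9\right)\right) \frac{1}{71245} = \left(\left(2 + 45\right)^{2} + 19550 - 230 \left(2 + 45\right) - 85 \left(2 + 45\right)\right) \frac{1}{71245} = \left(47^{2} + 19550 - 10810 - 3995\right) \frac{1}{71245} = \left(2209 + 19550 - 10810 - 3995\right) \frac{1}{71245} = 6954 \cdot \frac{1}{71245} = \frac{6954}{71245}$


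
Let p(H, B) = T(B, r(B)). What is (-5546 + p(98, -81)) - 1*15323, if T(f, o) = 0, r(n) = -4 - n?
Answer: -20869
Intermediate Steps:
p(H, B) = 0
(-5546 + p(98, -81)) - 1*15323 = (-5546 + 0) - 1*15323 = -5546 - 15323 = -20869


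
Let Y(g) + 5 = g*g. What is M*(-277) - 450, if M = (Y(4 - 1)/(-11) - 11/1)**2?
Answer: -4382575/121 ≈ -36220.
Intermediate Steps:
Y(g) = -5 + g**2 (Y(g) = -5 + g*g = -5 + g**2)
M = 15625/121 (M = ((-5 + (4 - 1)**2)/(-11) - 11/1)**2 = ((-5 + 3**2)*(-1/11) - 11*1)**2 = ((-5 + 9)*(-1/11) - 11)**2 = (4*(-1/11) - 11)**2 = (-4/11 - 11)**2 = (-125/11)**2 = 15625/121 ≈ 129.13)
M*(-277) - 450 = (15625/121)*(-277) - 450 = -4328125/121 - 450 = -4382575/121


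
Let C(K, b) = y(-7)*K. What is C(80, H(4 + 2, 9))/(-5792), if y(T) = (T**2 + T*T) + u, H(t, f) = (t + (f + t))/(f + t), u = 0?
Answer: -245/181 ≈ -1.3536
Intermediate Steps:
H(t, f) = (f + 2*t)/(f + t)
y(T) = 2*T**2 (y(T) = (T**2 + T*T) + 0 = (T**2 + T**2) + 0 = 2*T**2 + 0 = 2*T**2)
C(K, b) = 98*K (C(K, b) = (2*(-7)**2)*K = (2*49)*K = 98*K)
C(80, H(4 + 2, 9))/(-5792) = (98*80)/(-5792) = 7840*(-1/5792) = -245/181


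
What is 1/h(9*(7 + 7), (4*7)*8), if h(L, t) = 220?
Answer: 1/220 ≈ 0.0045455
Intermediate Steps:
1/h(9*(7 + 7), (4*7)*8) = 1/220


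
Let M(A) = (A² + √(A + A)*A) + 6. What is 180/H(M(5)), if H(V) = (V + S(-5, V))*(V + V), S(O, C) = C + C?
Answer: 12110/168507 - 3100*√10/168507 ≈ 0.013690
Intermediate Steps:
S(O, C) = 2*C
M(A) = 6 + A² + √2*A^(3/2) (M(A) = (A² + √(2*A)*A) + 6 = (A² + (√2*√A)*A) + 6 = (A² + √2*A^(3/2)) + 6 = 6 + A² + √2*A^(3/2))
H(V) = 6*V² (H(V) = (V + 2*V)*(V + V) = (3*V)*(2*V) = 6*V²)
180/H(M(5)) = 180/((6*(6 + 5² + √2*5^(3/2))²)) = 180/((6*(6 + 25 + √2*(5*√5))²)) = 180/((6*(6 + 25 + 5*√10)²)) = 180/((6*(31 + 5*√10)²)) = 180*(1/(6*(31 + 5*√10)²)) = 30/(31 + 5*√10)²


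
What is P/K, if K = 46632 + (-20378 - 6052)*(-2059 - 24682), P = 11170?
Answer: 5585/353405631 ≈ 1.5803e-5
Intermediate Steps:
K = 706811262 (K = 46632 - 26430*(-26741) = 46632 + 706764630 = 706811262)
P/K = 11170/706811262 = 11170*(1/706811262) = 5585/353405631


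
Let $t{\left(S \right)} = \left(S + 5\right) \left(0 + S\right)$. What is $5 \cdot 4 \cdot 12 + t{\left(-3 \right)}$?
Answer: $234$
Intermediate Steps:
$t{\left(S \right)} = S \left(5 + S\right)$ ($t{\left(S \right)} = \left(5 + S\right) S = S \left(5 + S\right)$)
$5 \cdot 4 \cdot 12 + t{\left(-3 \right)} = 5 \cdot 4 \cdot 12 - 3 \left(5 - 3\right) = 20 \cdot 12 - 6 = 240 - 6 = 234$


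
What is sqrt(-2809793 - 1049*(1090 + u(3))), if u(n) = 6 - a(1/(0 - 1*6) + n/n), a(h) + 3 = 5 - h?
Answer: I*sqrt(142497834)/6 ≈ 1989.5*I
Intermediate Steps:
a(h) = 2 - h (a(h) = -3 + (5 - h) = 2 - h)
u(n) = 29/6 (u(n) = 6 - (2 - (1/(0 - 1*6) + n/n)) = 6 - (2 - (1/(0 - 6) + 1)) = 6 - (2 - (1/(-6) + 1)) = 6 - (2 - (1*(-1/6) + 1)) = 6 - (2 - (-1/6 + 1)) = 6 - (2 - 1*5/6) = 6 - (2 - 5/6) = 6 - 1*7/6 = 6 - 7/6 = 29/6)
sqrt(-2809793 - 1049*(1090 + u(3))) = sqrt(-2809793 - 1049*(1090 + 29/6)) = sqrt(-2809793 - 1049*6569/6) = sqrt(-2809793 - 6890881/6) = sqrt(-23749639/6) = I*sqrt(142497834)/6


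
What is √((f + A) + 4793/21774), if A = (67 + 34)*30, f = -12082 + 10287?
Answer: √585626601642/21774 ≈ 35.146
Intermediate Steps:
f = -1795
A = 3030 (A = 101*30 = 3030)
√((f + A) + 4793/21774) = √((-1795 + 3030) + 4793/21774) = √(1235 + 4793*(1/21774)) = √(1235 + 4793/21774) = √(26895683/21774) = √585626601642/21774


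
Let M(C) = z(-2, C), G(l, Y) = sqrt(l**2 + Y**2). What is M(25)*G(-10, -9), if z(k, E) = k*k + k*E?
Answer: -46*sqrt(181) ≈ -618.87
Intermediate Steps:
G(l, Y) = sqrt(Y**2 + l**2)
z(k, E) = k**2 + E*k
M(C) = 4 - 2*C (M(C) = -2*(C - 2) = -2*(-2 + C) = 4 - 2*C)
M(25)*G(-10, -9) = (4 - 2*25)*sqrt((-9)**2 + (-10)**2) = (4 - 50)*sqrt(81 + 100) = -46*sqrt(181)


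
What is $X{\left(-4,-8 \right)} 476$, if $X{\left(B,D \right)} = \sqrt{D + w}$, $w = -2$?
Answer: $476 i \sqrt{10} \approx 1505.2 i$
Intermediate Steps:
$X{\left(B,D \right)} = \sqrt{-2 + D}$ ($X{\left(B,D \right)} = \sqrt{D - 2} = \sqrt{-2 + D}$)
$X{\left(-4,-8 \right)} 476 = \sqrt{-2 - 8} \cdot 476 = \sqrt{-10} \cdot 476 = i \sqrt{10} \cdot 476 = 476 i \sqrt{10}$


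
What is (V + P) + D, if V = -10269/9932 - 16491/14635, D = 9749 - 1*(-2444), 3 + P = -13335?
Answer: -166745344327/145354820 ≈ -1147.2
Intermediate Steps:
P = -13338 (P = -3 - 13335 = -13338)
D = 12193 (D = 9749 + 2444 = 12193)
V = -314075427/145354820 (V = -10269*1/9932 - 16491*1/14635 = -10269/9932 - 16491/14635 = -314075427/145354820 ≈ -2.1608)
(V + P) + D = (-314075427/145354820 - 13338) + 12193 = -1939056664587/145354820 + 12193 = -166745344327/145354820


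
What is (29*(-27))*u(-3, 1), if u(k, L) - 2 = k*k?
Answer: -8613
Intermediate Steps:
u(k, L) = 2 + k² (u(k, L) = 2 + k*k = 2 + k²)
(29*(-27))*u(-3, 1) = (29*(-27))*(2 + (-3)²) = -783*(2 + 9) = -783*11 = -8613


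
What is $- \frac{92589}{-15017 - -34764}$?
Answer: $- \frac{13227}{2821} \approx -4.6888$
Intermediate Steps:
$- \frac{92589}{-15017 - -34764} = - \frac{92589}{-15017 + 34764} = - \frac{92589}{19747} = \left(-92589\right) \frac{1}{19747} = - \frac{13227}{2821}$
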